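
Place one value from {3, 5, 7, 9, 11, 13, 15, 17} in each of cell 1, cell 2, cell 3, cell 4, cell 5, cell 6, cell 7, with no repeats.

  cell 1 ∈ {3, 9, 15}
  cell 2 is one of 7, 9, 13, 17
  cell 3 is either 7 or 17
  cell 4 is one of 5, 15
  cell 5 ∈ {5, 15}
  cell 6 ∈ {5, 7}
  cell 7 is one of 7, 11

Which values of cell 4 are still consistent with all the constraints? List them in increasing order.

5, 15

cell 4 and cell 5 share exactly the 2 values {5, 15}; by pigeonhole those values go to them, so strike 5, 15 from cell 1, cell 6.
cell 6's domain is down to {7}, so cell 6 = 7. Remove 7 from cell 2, cell 3, cell 7.
cell 7 has just one choice, so cell 7 = 11.
cell 3's domain is down to {17}, so cell 3 = 17. Strike 17 from cell 2.
No further eliminations apply; cell 4 can still be any of 5, 15.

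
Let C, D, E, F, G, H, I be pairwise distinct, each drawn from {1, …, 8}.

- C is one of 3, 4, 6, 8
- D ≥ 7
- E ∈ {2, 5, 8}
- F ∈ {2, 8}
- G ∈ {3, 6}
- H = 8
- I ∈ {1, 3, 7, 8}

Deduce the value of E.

H has just one choice, so H = 8. Eliminate 8 elsewhere: C, D, E, F, I.
D's domain is down to {7}, so D = 7. So I can't be 7.
F must be 2 (only option left). Eliminate 2 elsewhere: E.
So E = 5.

5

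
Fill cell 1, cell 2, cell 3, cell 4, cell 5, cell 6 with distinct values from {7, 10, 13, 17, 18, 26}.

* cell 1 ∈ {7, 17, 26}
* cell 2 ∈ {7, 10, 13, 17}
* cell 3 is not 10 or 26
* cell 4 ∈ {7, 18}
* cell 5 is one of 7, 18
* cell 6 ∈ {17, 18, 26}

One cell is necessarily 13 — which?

cell 3

Among the 6 variables, 10 fits only cell 2 (and all 6 values in {7, 10, 13, 17, 18, 26} must be used), so cell 2 = 10.
The 5 still-open variables together cover exactly {7, 13, 17, 18, 26} — 5 values for 5 variables — and 13 appears only in cell 3's list, so cell 3 = 13.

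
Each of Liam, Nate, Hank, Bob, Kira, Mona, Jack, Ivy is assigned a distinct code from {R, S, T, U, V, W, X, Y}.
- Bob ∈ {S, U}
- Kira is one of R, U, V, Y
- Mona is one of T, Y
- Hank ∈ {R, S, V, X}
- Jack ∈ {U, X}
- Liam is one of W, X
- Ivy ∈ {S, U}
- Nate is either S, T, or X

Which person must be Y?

Mona

The 8 variables together cover exactly {R, S, T, U, V, W, X, Y} — 8 values for 8 variables — and W appears only in Liam's list, so Liam = W.
The 2 variables Bob and Ivy are confined to {S, U}, which locks those values in; drop them from Nate, Hank, Kira, Jack.
Jack has just one choice, so Jack = X. Strike X from Nate, Hank.
That leaves Nate = T. Strike T from Mona.
So Y goes to Mona.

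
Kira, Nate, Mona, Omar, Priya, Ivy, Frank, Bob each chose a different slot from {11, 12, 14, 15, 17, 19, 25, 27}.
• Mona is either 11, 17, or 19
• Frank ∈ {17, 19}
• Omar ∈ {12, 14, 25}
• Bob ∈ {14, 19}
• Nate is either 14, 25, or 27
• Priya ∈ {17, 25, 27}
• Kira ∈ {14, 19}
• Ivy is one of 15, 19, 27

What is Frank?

The 8 variables together cover exactly {11, 12, 14, 15, 17, 19, 25, 27} — 8 values for 8 variables — and 11 appears only in Mona's list, so Mona = 11.
The 7 still-open variables draw from only 7 values {12, 14, 15, 17, 19, 25, 27}, so each is used; only Omar can be 12, hence Omar = 12.
The 6 still-open variables together cover exactly {14, 15, 17, 19, 25, 27} — 6 values for 6 variables — and 15 appears only in Ivy's list, so Ivy = 15.
Kira and Bob between them cover only {14, 19} — a naked pair. Remove those values from Nate, Frank.
So Frank = 17.

17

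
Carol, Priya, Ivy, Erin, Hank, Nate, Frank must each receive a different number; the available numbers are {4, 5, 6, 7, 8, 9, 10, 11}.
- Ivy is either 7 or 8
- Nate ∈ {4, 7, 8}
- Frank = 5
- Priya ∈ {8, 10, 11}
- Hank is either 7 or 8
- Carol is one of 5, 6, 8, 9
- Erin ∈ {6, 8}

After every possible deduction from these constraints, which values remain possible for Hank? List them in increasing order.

7, 8

Frank's domain is down to {5}, so Frank = 5. Strike 5 from Carol.
Ivy and Hank between them cover only {7, 8} — a naked pair. Remove those values from Carol, Priya, Erin, Nate.
Erin must be 6 (only option left). Eliminate 6 elsewhere: Carol.
Nate's domain is down to {4}, so Nate = 4.
Carol has just one choice, so Carol = 9.
No further eliminations apply; Hank can still be any of 7, 8.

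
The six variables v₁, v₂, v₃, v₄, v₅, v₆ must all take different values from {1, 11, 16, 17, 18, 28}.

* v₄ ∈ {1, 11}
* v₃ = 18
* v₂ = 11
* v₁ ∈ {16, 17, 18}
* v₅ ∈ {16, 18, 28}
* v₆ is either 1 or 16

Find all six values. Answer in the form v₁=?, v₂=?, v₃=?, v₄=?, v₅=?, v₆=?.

v₁=17, v₂=11, v₃=18, v₄=1, v₅=28, v₆=16

v₂ has just one choice, so v₂ = 11. Strike 11 from v₄.
v₃'s domain is down to {18}, so v₃ = 18. So v₁, v₅ can't be 18.
v₄ has just one choice, so v₄ = 1. Eliminate 1 elsewhere: v₆.
v₆ must be 16 (only option left). Remove 16 from v₁, v₅.
That leaves v₁ = 17.
That leaves v₅ = 28.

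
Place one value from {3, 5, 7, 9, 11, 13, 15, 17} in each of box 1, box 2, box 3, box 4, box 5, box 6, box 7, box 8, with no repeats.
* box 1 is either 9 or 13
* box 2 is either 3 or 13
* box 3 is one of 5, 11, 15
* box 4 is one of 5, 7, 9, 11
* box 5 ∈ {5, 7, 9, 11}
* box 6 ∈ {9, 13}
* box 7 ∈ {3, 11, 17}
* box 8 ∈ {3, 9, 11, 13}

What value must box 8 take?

11

The 8 variables together cover exactly {3, 5, 7, 9, 11, 13, 15, 17} — 8 values for 8 variables — and 15 appears only in box 3's list, so box 3 = 15.
The 7 still-open variables together cover exactly {3, 5, 7, 9, 11, 13, 17} — 7 values for 7 variables — and 17 appears only in box 7's list, so box 7 = 17.
box 1 and box 6 share exactly the 2 values {9, 13}; by pigeonhole those values go to them, so strike 9, 13 from box 2, box 4, box 5, box 8.
box 2's domain is down to {3}, so box 2 = 3. Remove 3 from box 8.
So box 8 = 11.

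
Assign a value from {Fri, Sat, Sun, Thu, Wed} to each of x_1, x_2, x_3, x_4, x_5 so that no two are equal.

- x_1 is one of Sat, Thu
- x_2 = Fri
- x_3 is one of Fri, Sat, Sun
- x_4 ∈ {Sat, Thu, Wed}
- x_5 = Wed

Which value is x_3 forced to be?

x_2 must be Fri (only option left). Strike Fri from x_3.
That leaves x_5 = Wed. Eliminate Wed elsewhere: x_4.
The 3 still-open variables draw from only 3 values {Sat, Sun, Thu}, so each is used; only x_3 can be Sun, hence x_3 = Sun.

Sun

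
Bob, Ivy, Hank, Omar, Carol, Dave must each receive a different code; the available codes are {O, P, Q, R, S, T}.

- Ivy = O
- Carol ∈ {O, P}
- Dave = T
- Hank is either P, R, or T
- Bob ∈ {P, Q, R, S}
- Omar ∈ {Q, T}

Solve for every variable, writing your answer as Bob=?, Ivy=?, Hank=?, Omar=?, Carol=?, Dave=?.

Ivy must be O (only option left). Remove O from Carol.
Carol's domain is down to {P}, so Carol = P. Eliminate P elsewhere: Bob, Hank.
Dave must be T (only option left). Remove T from Hank, Omar.
Hank must be R (only option left). Strike R from Bob.
Omar has just one choice, so Omar = Q. Strike Q from Bob.
That leaves Bob = S.

Bob=S, Ivy=O, Hank=R, Omar=Q, Carol=P, Dave=T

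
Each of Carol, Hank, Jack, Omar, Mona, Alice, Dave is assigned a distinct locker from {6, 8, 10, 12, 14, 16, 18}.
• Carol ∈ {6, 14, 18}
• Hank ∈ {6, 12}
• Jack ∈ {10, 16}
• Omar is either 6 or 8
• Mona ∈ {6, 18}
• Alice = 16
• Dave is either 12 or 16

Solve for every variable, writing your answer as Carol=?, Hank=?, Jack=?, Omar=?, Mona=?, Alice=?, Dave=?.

Alice has just one choice, so Alice = 16. Remove 16 from Jack, Dave.
Dave has just one choice, so Dave = 12. Strike 12 from Hank.
Hank has just one choice, so Hank = 6. So Carol, Omar, Mona can't be 6.
That leaves Jack = 10.
Omar has just one choice, so Omar = 8.
That leaves Mona = 18. So Carol can't be 18.
Carol has just one choice, so Carol = 14.

Carol=14, Hank=6, Jack=10, Omar=8, Mona=18, Alice=16, Dave=12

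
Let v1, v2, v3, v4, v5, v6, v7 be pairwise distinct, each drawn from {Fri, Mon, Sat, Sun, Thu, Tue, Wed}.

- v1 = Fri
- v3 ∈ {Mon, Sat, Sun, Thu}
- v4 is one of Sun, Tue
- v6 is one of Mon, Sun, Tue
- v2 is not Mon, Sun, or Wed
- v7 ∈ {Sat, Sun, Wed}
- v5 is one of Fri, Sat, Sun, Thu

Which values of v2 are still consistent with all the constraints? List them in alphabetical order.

v1 must be Fri (only option left). Eliminate Fri elsewhere: v2, v5.
The 6 still-open variables draw from only 6 values {Mon, Sat, Sun, Thu, Tue, Wed}, so each is used; only v7 can be Wed, hence v7 = Wed.
No further eliminations apply; v2 can still be any of Sat, Thu, Tue.

Sat, Thu, Tue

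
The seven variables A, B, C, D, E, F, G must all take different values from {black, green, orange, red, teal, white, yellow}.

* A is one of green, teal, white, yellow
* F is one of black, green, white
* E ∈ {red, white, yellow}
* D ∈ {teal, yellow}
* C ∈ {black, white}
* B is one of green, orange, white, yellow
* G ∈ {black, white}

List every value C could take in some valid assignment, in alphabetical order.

The 7 variables together cover exactly {black, green, orange, red, teal, white, yellow} — 7 values for 7 variables — and orange appears only in B's list, so B = orange.
The 6 still-open variables together cover exactly {black, green, red, teal, white, yellow} — 6 values for 6 variables — and red appears only in E's list, so E = red.
The 2 variables C and G are confined to {black, white}, which locks those values in; drop them from A, F.
That leaves F = green. Eliminate green elsewhere: A.
No further eliminations apply; C can still be any of black, white.

black, white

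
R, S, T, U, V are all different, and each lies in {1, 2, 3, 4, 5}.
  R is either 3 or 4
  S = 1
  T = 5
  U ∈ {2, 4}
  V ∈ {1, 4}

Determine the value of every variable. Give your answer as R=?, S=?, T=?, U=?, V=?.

R=3, S=1, T=5, U=2, V=4

S has just one choice, so S = 1. So V can't be 1.
That leaves T = 5.
V has just one choice, so V = 4. Strike 4 from R, U.
R must be 3 (only option left).
U must be 2 (only option left).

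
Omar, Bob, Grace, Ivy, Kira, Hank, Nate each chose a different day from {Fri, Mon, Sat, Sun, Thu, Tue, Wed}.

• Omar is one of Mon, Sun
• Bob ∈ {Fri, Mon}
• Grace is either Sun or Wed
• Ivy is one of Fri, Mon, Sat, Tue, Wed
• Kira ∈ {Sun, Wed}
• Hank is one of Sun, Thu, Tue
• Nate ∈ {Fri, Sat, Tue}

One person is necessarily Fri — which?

Bob

Among the 7 variables, Thu fits only Hank (and all 7 values in {Fri, Mon, Sat, Sun, Thu, Tue, Wed} must be used), so Hank = Thu.
Grace and Kira share exactly the 2 values {Sun, Wed}; by pigeonhole those values go to them, so strike Sun, Wed from Omar, Ivy.
Omar must be Mon (only option left). So Bob, Ivy can't be Mon.
So Fri goes to Bob.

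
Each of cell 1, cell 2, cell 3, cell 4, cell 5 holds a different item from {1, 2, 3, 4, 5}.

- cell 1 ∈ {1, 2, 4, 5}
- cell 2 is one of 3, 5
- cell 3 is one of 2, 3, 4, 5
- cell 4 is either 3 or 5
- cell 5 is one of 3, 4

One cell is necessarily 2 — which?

cell 3

The 5 variables together cover exactly {1, 2, 3, 4, 5} — 5 values for 5 variables — and 1 appears only in cell 1's list, so cell 1 = 1.
The 4 still-open variables together cover exactly {2, 3, 4, 5} — 4 values for 4 variables — and 2 appears only in cell 3's list, so cell 3 = 2.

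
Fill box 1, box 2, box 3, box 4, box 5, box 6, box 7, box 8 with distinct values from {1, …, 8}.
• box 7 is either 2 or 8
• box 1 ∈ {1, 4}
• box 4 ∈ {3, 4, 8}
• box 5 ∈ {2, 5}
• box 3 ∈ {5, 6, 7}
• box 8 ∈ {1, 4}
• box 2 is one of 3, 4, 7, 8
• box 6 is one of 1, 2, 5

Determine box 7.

8

Among the 8 variables, 6 fits only box 3 (and all 8 values in {1, 2, 3, 4, 5, 6, 7, 8} must be used), so box 3 = 6.
Among the 7 still-open variables, 7 fits only box 2 (and all 7 values in {1, 2, 3, 4, 5, 7, 8} must be used), so box 2 = 7.
The 6 still-open variables draw from only 6 values {1, 2, 3, 4, 5, 8}, so each is used; only box 4 can be 3, hence box 4 = 3.
The 5 still-open variables draw from only 5 values {1, 2, 4, 5, 8}, so each is used; only box 7 can be 8, hence box 7 = 8.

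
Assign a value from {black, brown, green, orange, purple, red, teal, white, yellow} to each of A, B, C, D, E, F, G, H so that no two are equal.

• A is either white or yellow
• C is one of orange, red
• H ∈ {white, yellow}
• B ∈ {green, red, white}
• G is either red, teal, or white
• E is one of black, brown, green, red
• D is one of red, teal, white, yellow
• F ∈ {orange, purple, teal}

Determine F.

purple

The 2 variables A and H are confined to {white, yellow}, which locks those values in; drop them from B, D, G.
D and G between them cover only {red, teal} — a naked pair. Remove those values from B, C, E, F.
That leaves B = green. Eliminate green elsewhere: E.
C has just one choice, so C = orange. Remove orange from F.
So F = purple.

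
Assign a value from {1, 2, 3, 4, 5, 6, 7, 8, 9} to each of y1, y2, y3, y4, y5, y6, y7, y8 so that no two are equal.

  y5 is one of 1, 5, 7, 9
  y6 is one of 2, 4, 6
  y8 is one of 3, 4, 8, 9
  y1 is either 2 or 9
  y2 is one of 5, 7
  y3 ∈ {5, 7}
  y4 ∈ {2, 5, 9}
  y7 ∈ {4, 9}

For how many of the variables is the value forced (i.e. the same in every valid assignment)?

y2 and y3 share exactly the 2 values {5, 7}; by pigeonhole those values go to them, so strike 5, 7 from y4, y5.
The 2 variables y1 and y4 are confined to {2, 9}, which locks those values in; drop them from y5, y6, y7, y8.
y5's domain is down to {1}, so y5 = 1.
That leaves y7 = 4. Eliminate 4 elsewhere: y6, y8.
y6 must be 6 (only option left).
Determined: y5=1, y6=6, y7=4. The other variables each still have more than one consistent value. That makes 3.

3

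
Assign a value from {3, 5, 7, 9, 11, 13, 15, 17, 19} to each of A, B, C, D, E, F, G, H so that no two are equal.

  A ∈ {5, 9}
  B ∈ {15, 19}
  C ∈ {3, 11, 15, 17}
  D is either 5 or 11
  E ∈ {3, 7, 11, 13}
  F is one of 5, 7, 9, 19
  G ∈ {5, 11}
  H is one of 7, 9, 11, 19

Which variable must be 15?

D and G between them cover only {5, 11} — a naked pair. Remove those values from A, C, E, F, H.
A has just one choice, so A = 9. So F, H can't be 9.
F and H between them cover only {7, 19} — a naked pair. Remove those values from B, E.
So 15 goes to B.

B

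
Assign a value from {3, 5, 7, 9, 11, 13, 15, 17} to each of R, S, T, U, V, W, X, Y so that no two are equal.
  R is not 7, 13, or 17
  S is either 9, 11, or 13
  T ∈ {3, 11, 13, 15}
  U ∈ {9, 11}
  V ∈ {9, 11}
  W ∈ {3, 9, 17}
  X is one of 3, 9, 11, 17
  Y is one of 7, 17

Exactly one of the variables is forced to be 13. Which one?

S

The 8 variables draw from only 8 values {3, 5, 7, 9, 11, 13, 15, 17}, so each is used; only R can be 5, hence R = 5.
Among the 7 still-open variables, 7 fits only Y (and all 7 values in {3, 7, 9, 11, 13, 15, 17} must be used), so Y = 7.
The 6 still-open variables draw from only 6 values {3, 9, 11, 13, 15, 17}, so each is used; only T can be 15, hence T = 15.
Among the 5 still-open variables, 13 fits only S (and all 5 values in {3, 9, 11, 13, 17} must be used), so S = 13.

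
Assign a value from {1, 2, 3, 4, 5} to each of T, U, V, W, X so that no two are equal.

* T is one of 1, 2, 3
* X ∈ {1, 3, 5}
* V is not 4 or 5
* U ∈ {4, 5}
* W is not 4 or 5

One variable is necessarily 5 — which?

X

Among the 5 variables, 4 fits only U (and all 5 values in {1, 2, 3, 4, 5} must be used), so U = 4.
The 4 still-open variables together cover exactly {1, 2, 3, 5} — 4 values for 4 variables — and 5 appears only in X's list, so X = 5.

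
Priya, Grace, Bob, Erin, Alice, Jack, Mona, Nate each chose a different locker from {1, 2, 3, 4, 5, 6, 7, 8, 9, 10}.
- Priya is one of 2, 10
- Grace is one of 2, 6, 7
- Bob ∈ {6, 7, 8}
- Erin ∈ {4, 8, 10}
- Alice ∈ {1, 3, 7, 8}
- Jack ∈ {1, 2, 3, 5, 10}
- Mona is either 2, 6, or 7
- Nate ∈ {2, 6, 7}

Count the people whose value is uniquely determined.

3

Grace, Mona, Nate share exactly the 3 values {2, 6, 7}; by pigeonhole those values go to them, so strike 2, 6, 7 from Priya, Bob, Alice, Jack.
Priya has just one choice, so Priya = 10. So Erin, Jack can't be 10.
That leaves Bob = 8. Remove 8 from Erin, Alice.
That leaves Erin = 4.
Determined: Priya=10, Bob=8, Erin=4. The other people each still have more than one consistent value. That makes 3.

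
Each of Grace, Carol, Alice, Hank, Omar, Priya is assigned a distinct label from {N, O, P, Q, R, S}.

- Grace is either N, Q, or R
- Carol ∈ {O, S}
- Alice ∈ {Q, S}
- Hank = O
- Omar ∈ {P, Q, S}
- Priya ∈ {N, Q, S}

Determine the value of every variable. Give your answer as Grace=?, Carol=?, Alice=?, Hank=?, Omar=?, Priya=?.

Hank must be O (only option left). Eliminate O elsewhere: Carol.
Carol's domain is down to {S}, so Carol = S. Remove S from Alice, Omar, Priya.
Alice has just one choice, so Alice = Q. Strike Q from Grace, Omar, Priya.
Omar must be P (only option left).
That leaves Priya = N. So Grace can't be N.
Grace must be R (only option left).

Grace=R, Carol=S, Alice=Q, Hank=O, Omar=P, Priya=N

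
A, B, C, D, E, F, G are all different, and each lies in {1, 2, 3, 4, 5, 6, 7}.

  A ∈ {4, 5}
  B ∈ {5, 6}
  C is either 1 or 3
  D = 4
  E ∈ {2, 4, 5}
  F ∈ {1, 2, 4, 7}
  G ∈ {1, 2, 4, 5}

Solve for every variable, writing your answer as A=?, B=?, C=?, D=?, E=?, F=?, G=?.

D must be 4 (only option left). Eliminate 4 elsewhere: A, E, F, G.
A must be 5 (only option left). Remove 5 from B, E, G.
B's domain is down to {6}, so B = 6.
E's domain is down to {2}, so E = 2. So F, G can't be 2.
That leaves G = 1. So C, F can't be 1.
C's domain is down to {3}, so C = 3.
That leaves F = 7.

A=5, B=6, C=3, D=4, E=2, F=7, G=1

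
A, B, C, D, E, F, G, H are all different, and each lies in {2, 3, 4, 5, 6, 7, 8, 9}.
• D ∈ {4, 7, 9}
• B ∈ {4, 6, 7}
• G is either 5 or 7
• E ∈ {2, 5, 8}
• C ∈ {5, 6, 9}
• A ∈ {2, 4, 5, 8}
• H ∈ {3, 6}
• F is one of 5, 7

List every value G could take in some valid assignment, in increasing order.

Among the 8 variables, 3 fits only H (and all 8 values in {2, 3, 4, 5, 6, 7, 8, 9} must be used), so H = 3.
F and G between them cover only {5, 7} — a naked pair. Remove those values from A, B, C, D, E.
B, C, D share exactly the 3 values {4, 6, 9}; by pigeonhole those values go to them, so strike 4, 6, 9 from A.
No further eliminations apply; G can still be any of 5, 7.

5, 7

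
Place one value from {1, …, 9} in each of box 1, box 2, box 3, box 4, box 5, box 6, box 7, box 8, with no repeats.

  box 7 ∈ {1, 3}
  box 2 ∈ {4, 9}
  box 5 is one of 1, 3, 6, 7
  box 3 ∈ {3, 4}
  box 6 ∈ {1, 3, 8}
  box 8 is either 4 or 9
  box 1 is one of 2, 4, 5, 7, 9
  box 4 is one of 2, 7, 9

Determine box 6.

box 2 and box 8 share exactly the 2 values {4, 9}; by pigeonhole those values go to them, so strike 4, 9 from box 1, box 3, box 4.
box 3 must be 3 (only option left). So box 5, box 6, box 7 can't be 3.
box 7 has just one choice, so box 7 = 1. Eliminate 1 elsewhere: box 5, box 6.
So box 6 = 8.

8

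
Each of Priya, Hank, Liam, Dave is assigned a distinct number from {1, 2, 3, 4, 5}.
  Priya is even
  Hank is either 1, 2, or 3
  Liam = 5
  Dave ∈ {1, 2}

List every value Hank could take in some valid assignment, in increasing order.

Liam must be 5 (only option left).
No further eliminations apply; Hank can still be any of 1, 2, 3.

1, 2, 3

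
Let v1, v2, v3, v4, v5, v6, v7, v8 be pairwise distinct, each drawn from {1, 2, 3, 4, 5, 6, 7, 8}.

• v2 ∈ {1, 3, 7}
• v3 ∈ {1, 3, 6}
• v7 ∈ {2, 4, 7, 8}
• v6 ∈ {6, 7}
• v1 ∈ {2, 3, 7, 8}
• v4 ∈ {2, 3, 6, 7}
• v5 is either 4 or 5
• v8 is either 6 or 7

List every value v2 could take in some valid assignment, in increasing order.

Among the 8 variables, 5 fits only v5 (and all 8 values in {1, 2, 3, 4, 5, 6, 7, 8} must be used), so v5 = 5.
The 7 still-open variables together cover exactly {1, 2, 3, 4, 6, 7, 8} — 7 values for 7 variables — and 4 appears only in v7's list, so v7 = 4.
The 6 still-open variables draw from only 6 values {1, 2, 3, 6, 7, 8}, so each is used; only v1 can be 8, hence v1 = 8.
The 5 still-open variables together cover exactly {1, 2, 3, 6, 7} — 5 values for 5 variables — and 2 appears only in v4's list, so v4 = 2.
v6 and v8 between them cover only {6, 7} — a naked pair. Remove those values from v2, v3.
No further eliminations apply; v2 can still be any of 1, 3.

1, 3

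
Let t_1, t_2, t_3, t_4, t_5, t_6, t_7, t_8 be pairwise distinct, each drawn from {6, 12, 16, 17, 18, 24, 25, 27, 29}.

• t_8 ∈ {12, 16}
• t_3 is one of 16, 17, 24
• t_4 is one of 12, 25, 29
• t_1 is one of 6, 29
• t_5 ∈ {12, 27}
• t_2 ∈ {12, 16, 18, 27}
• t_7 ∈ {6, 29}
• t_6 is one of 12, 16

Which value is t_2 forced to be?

18

The 2 variables t_1 and t_7 are confined to {6, 29}, which locks those values in; drop them from t_4.
The 2 variables t_6 and t_8 are confined to {12, 16}, which locks those values in; drop them from t_2, t_3, t_4, t_5.
That leaves t_4 = 25.
That leaves t_5 = 27. Remove 27 from t_2.
So t_2 = 18.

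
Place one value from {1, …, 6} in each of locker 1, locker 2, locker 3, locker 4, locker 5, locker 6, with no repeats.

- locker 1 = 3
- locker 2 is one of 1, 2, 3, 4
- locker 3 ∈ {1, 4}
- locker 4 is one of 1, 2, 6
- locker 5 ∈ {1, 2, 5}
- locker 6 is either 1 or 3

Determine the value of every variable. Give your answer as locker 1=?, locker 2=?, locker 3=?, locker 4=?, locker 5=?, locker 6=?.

locker 1=3, locker 2=2, locker 3=4, locker 4=6, locker 5=5, locker 6=1

locker 1's domain is down to {3}, so locker 1 = 3. Eliminate 3 elsewhere: locker 2, locker 6.
locker 6 has just one choice, so locker 6 = 1. Remove 1 from locker 2, locker 3, locker 4, locker 5.
locker 3's domain is down to {4}, so locker 3 = 4. So locker 2 can't be 4.
locker 2 must be 2 (only option left). Eliminate 2 elsewhere: locker 4, locker 5.
locker 4's domain is down to {6}, so locker 4 = 6.
locker 5's domain is down to {5}, so locker 5 = 5.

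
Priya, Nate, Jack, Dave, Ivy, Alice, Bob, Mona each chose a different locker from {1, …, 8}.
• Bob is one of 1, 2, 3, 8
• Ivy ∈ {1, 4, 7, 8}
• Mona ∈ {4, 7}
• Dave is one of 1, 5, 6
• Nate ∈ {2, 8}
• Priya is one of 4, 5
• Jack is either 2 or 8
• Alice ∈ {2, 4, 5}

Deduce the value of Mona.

The 8 variables draw from only 8 values {1, 2, 3, 4, 5, 6, 7, 8}, so each is used; only Bob can be 3, hence Bob = 3.
The 7 still-open variables draw from only 7 values {1, 2, 4, 5, 6, 7, 8}, so each is used; only Dave can be 6, hence Dave = 6.
Among the 6 still-open variables, 1 fits only Ivy (and all 6 values in {1, 2, 4, 5, 7, 8} must be used), so Ivy = 1.
The 5 still-open variables draw from only 5 values {2, 4, 5, 7, 8}, so each is used; only Mona can be 7, hence Mona = 7.

7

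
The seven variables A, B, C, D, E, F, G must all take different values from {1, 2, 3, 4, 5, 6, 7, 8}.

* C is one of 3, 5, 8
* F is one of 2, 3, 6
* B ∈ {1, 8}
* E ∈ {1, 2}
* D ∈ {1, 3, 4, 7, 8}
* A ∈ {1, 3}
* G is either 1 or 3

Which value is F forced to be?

6

A and G between them cover only {1, 3} — a naked pair. Remove those values from B, C, D, E, F.
B's domain is down to {8}, so B = 8. Eliminate 8 elsewhere: C, D.
That leaves C = 5.
E's domain is down to {2}, so E = 2. Remove 2 from F.
So F = 6.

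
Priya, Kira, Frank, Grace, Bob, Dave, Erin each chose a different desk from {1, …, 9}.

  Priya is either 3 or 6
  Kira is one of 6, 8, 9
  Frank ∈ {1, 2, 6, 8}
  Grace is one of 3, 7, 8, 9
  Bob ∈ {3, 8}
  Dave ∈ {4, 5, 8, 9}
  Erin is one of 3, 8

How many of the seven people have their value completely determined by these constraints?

3

Bob and Erin share exactly the 2 values {3, 8}; by pigeonhole those values go to them, so strike 3, 8 from Priya, Kira, Frank, Grace, Dave.
Priya has just one choice, so Priya = 6. So Kira, Frank can't be 6.
Kira has just one choice, so Kira = 9. Strike 9 from Grace, Dave.
That leaves Grace = 7.
Determined: Priya=6, Kira=9, Grace=7. The other people each still have more than one consistent value. That makes 3.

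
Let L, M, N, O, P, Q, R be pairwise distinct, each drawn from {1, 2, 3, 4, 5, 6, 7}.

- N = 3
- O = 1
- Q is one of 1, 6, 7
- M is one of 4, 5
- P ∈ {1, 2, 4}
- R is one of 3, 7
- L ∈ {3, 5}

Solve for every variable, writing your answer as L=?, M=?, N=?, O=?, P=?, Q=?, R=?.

N must be 3 (only option left). So L, R can't be 3.
That leaves O = 1. Strike 1 from P, Q.
That leaves R = 7. Strike 7 from Q.
L has just one choice, so L = 5. Strike 5 from M.
M must be 4 (only option left). Eliminate 4 elsewhere: P.
P must be 2 (only option left).
Q must be 6 (only option left).

L=5, M=4, N=3, O=1, P=2, Q=6, R=7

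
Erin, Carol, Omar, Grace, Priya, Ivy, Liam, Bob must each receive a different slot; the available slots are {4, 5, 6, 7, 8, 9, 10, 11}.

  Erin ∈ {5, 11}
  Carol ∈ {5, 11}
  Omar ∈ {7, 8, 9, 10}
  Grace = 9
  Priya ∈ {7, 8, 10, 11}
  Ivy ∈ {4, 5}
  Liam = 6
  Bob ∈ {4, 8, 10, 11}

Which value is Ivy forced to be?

Grace must be 9 (only option left). Eliminate 9 elsewhere: Omar.
Liam has just one choice, so Liam = 6.
Erin and Carol share exactly the 2 values {5, 11}; by pigeonhole those values go to them, so strike 5, 11 from Priya, Ivy, Bob.
So Ivy = 4.

4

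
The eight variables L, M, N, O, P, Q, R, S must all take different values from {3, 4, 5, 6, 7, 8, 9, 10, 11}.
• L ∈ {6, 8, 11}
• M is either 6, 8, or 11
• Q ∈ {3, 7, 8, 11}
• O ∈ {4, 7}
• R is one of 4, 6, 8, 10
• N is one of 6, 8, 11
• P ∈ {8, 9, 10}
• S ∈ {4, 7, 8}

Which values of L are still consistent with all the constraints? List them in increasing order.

The 8 variables draw from only 8 values {3, 4, 6, 7, 8, 9, 10, 11}, so each is used; only Q can be 3, hence Q = 3.
The 7 still-open variables together cover exactly {4, 6, 7, 8, 9, 10, 11} — 7 values for 7 variables — and 9 appears only in P's list, so P = 9.
Among the 6 still-open variables, 10 fits only R (and all 6 values in {4, 6, 7, 8, 10, 11} must be used), so R = 10.
L, M, N between them cover only {6, 8, 11} — a naked triple. Remove those values from S.
No further eliminations apply; L can still be any of 6, 8, 11.

6, 8, 11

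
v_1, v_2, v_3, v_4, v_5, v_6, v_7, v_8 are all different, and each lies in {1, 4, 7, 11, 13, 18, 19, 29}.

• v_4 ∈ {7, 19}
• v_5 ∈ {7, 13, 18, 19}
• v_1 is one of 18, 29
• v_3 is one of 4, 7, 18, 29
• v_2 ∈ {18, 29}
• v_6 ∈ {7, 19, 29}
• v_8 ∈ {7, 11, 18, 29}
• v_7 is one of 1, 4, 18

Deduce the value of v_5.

The 8 variables together cover exactly {1, 4, 7, 11, 13, 18, 19, 29} — 8 values for 8 variables — and 1 appears only in v_7's list, so v_7 = 1.
The 7 still-open variables draw from only 7 values {4, 7, 11, 13, 18, 19, 29}, so each is used; only v_3 can be 4, hence v_3 = 4.
Among the 6 still-open variables, 11 fits only v_8 (and all 6 values in {7, 11, 13, 18, 19, 29} must be used), so v_8 = 11.
The 5 still-open variables draw from only 5 values {7, 13, 18, 19, 29}, so each is used; only v_5 can be 13, hence v_5 = 13.

13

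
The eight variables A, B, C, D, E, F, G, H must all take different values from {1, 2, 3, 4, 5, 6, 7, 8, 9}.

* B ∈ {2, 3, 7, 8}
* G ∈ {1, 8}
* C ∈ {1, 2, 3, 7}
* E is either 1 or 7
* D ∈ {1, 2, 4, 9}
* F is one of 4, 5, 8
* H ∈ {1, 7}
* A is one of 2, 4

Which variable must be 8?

G

The 8 variables draw from only 8 values {1, 2, 3, 4, 5, 7, 8, 9}, so each is used; only F can be 5, hence F = 5.
The 7 still-open variables together cover exactly {1, 2, 3, 4, 7, 8, 9} — 7 values for 7 variables — and 9 appears only in D's list, so D = 9.
Among the 6 still-open variables, 4 fits only A (and all 6 values in {1, 2, 3, 4, 7, 8} must be used), so A = 4.
E and H share exactly the 2 values {1, 7}; by pigeonhole those values go to them, so strike 1, 7 from B, C, G.
So 8 goes to G.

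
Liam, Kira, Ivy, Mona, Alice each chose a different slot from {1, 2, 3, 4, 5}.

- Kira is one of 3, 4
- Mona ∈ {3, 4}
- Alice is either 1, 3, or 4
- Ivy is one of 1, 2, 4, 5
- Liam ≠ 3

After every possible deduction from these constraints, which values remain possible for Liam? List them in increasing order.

Kira and Mona between them cover only {3, 4} — a naked pair. Remove those values from Liam, Ivy, Alice.
Alice has just one choice, so Alice = 1. So Liam, Ivy can't be 1.
No further eliminations apply; Liam can still be any of 2, 5.

2, 5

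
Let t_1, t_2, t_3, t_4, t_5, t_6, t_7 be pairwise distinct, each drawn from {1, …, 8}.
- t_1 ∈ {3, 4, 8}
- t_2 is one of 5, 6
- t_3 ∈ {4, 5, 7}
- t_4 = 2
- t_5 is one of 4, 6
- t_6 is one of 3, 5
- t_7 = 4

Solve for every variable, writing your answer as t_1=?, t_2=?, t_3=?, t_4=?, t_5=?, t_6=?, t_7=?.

t_4 has just one choice, so t_4 = 2.
That leaves t_7 = 4. Strike 4 from t_1, t_3, t_5.
t_5 must be 6 (only option left). Eliminate 6 elsewhere: t_2.
t_2 must be 5 (only option left). So t_3, t_6 can't be 5.
t_3 has just one choice, so t_3 = 7.
That leaves t_6 = 3. Strike 3 from t_1.
t_1 must be 8 (only option left).

t_1=8, t_2=5, t_3=7, t_4=2, t_5=6, t_6=3, t_7=4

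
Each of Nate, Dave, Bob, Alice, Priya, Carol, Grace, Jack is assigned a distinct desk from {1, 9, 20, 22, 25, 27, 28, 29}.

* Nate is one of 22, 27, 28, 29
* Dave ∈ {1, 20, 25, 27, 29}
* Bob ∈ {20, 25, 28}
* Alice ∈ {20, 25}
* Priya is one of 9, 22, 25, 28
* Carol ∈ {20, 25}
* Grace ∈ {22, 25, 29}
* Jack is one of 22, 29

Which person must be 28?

The 8 variables draw from only 8 values {1, 9, 20, 22, 25, 27, 28, 29}, so each is used; only Dave can be 1, hence Dave = 1.
The 7 still-open variables together cover exactly {9, 20, 22, 25, 27, 28, 29} — 7 values for 7 variables — and 9 appears only in Priya's list, so Priya = 9.
The 6 still-open variables together cover exactly {20, 22, 25, 27, 28, 29} — 6 values for 6 variables — and 27 appears only in Nate's list, so Nate = 27.
The 5 still-open variables together cover exactly {20, 22, 25, 28, 29} — 5 values for 5 variables — and 28 appears only in Bob's list, so Bob = 28.

Bob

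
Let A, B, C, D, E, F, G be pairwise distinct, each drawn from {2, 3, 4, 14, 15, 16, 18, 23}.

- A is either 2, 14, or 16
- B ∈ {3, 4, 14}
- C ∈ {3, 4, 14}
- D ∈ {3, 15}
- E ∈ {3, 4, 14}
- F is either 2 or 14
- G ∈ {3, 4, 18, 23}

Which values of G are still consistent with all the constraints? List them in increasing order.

18, 23

B, C, E share exactly the 3 values {3, 4, 14}; by pigeonhole those values go to them, so strike 3, 4, 14 from A, D, F, G.
D has just one choice, so D = 15.
F has just one choice, so F = 2. Strike 2 from A.
A's domain is down to {16}, so A = 16.
No further eliminations apply; G can still be any of 18, 23.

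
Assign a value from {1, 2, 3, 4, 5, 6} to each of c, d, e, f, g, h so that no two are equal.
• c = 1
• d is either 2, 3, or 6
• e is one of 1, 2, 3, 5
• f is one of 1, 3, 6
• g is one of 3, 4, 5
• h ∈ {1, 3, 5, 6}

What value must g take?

c has just one choice, so c = 1. Remove 1 from e, f, h.
The 5 still-open variables together cover exactly {2, 3, 4, 5, 6} — 5 values for 5 variables — and 4 appears only in g's list, so g = 4.

4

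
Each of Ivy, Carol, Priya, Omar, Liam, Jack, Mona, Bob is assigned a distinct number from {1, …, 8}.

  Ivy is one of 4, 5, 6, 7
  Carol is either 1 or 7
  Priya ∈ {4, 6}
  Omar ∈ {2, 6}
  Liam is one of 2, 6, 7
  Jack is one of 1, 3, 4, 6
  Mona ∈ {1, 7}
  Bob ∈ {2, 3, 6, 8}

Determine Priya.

4

The 8 variables draw from only 8 values {1, 2, 3, 4, 5, 6, 7, 8}, so each is used; only Ivy can be 5, hence Ivy = 5.
The 7 still-open variables draw from only 7 values {1, 2, 3, 4, 6, 7, 8}, so each is used; only Bob can be 8, hence Bob = 8.
Among the 6 still-open variables, 3 fits only Jack (and all 6 values in {1, 2, 3, 4, 6, 7} must be used), so Jack = 3.
Among the 5 still-open variables, 4 fits only Priya (and all 5 values in {1, 2, 4, 6, 7} must be used), so Priya = 4.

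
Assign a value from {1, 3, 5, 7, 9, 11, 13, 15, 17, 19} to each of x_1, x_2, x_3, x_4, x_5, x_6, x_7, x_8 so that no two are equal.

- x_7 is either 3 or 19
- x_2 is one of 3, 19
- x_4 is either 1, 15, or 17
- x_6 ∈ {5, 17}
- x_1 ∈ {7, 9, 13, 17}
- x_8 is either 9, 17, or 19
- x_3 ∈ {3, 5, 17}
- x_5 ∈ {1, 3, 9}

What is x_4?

x_2 and x_7 between them cover only {3, 19} — a naked pair. Remove those values from x_3, x_5, x_8.
x_3 and x_6 between them cover only {5, 17} — a naked pair. Remove those values from x_1, x_4, x_8.
x_8 has just one choice, so x_8 = 9. Eliminate 9 elsewhere: x_1, x_5.
That leaves x_5 = 1. Eliminate 1 elsewhere: x_4.
So x_4 = 15.

15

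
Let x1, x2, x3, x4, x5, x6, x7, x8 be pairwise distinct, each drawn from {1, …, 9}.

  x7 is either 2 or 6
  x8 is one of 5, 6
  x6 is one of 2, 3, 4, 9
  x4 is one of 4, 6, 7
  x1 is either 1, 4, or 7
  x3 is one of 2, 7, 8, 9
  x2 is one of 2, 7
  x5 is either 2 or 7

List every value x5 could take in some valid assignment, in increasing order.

The 2 variables x2 and x5 are confined to {2, 7}, which locks those values in; drop them from x1, x3, x4, x6, x7.
x7's domain is down to {6}, so x7 = 6. Eliminate 6 elsewhere: x4, x8.
x8 must be 5 (only option left).
x4 has just one choice, so x4 = 4. So x1, x6 can't be 4.
That leaves x1 = 1.
No further eliminations apply; x5 can still be any of 2, 7.

2, 7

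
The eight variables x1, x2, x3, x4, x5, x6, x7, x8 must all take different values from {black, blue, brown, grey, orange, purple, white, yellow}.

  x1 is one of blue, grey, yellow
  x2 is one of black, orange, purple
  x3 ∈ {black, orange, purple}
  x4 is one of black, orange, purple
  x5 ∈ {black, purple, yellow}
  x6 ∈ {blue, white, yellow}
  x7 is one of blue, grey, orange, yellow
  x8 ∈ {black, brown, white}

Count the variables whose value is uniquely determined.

3

Among the 8 variables, brown fits only x8 (and all 8 values in {black, blue, brown, grey, orange, purple, white, yellow} must be used), so x8 = brown.
Among the 7 still-open variables, white fits only x6 (and all 7 values in {black, blue, grey, orange, purple, white, yellow} must be used), so x6 = white.
x2, x3, x4 share exactly the 3 values {black, orange, purple}; by pigeonhole those values go to them, so strike black, orange, purple from x5, x7.
x5's domain is down to {yellow}, so x5 = yellow. Eliminate yellow elsewhere: x1, x7.
Determined: x5=yellow, x6=white, x8=brown. The other variables each still have more than one consistent value. That makes 3.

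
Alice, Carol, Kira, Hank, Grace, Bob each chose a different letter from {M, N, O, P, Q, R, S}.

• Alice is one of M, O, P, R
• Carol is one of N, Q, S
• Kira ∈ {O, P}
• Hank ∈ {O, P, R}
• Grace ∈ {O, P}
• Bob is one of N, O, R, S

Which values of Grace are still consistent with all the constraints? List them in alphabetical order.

Kira and Grace share exactly the 2 values {O, P}; by pigeonhole those values go to them, so strike O, P from Alice, Hank, Bob.
That leaves Hank = R. So Alice, Bob can't be R.
Alice's domain is down to {M}, so Alice = M.
No further eliminations apply; Grace can still be any of O, P.

O, P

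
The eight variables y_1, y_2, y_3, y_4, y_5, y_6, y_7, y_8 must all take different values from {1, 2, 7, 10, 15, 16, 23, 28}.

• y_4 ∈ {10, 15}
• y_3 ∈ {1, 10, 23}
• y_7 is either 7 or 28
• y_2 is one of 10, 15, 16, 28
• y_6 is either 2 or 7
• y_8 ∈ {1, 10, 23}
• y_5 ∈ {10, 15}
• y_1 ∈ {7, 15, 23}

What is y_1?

7

The 8 variables together cover exactly {1, 2, 7, 10, 15, 16, 23, 28} — 8 values for 8 variables — and 2 appears only in y_6's list, so y_6 = 2.
The 7 still-open variables together cover exactly {1, 7, 10, 15, 16, 23, 28} — 7 values for 7 variables — and 16 appears only in y_2's list, so y_2 = 16.
The 6 still-open variables together cover exactly {1, 7, 10, 15, 23, 28} — 6 values for 6 variables — and 28 appears only in y_7's list, so y_7 = 28.
The 5 still-open variables together cover exactly {1, 7, 10, 15, 23} — 5 values for 5 variables — and 7 appears only in y_1's list, so y_1 = 7.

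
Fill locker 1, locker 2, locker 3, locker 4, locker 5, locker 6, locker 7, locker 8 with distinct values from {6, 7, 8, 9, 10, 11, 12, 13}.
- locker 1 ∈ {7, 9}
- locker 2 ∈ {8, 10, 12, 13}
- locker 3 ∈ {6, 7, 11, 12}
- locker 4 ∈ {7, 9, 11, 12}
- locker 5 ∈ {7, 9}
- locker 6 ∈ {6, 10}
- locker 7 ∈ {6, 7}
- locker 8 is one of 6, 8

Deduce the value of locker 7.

6

The 8 variables together cover exactly {6, 7, 8, 9, 10, 11, 12, 13} — 8 values for 8 variables — and 13 appears only in locker 2's list, so locker 2 = 13.
Among the 7 still-open variables, 8 fits only locker 8 (and all 7 values in {6, 7, 8, 9, 10, 11, 12} must be used), so locker 8 = 8.
The 6 still-open variables draw from only 6 values {6, 7, 9, 10, 11, 12}, so each is used; only locker 6 can be 10, hence locker 6 = 10.
The 2 variables locker 1 and locker 5 are confined to {7, 9}, which locks those values in; drop them from locker 3, locker 4, locker 7.
So locker 7 = 6.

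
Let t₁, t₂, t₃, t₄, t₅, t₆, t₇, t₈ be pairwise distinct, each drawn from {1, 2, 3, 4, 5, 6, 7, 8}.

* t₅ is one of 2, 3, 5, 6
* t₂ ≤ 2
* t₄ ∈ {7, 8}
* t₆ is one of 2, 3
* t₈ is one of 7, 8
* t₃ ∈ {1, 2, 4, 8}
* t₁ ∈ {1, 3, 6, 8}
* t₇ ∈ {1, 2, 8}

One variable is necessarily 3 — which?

t₆

The 8 variables together cover exactly {1, 2, 3, 4, 5, 6, 7, 8} — 8 values for 8 variables — and 4 appears only in t₃'s list, so t₃ = 4.
The 7 still-open variables draw from only 7 values {1, 2, 3, 5, 6, 7, 8}, so each is used; only t₅ can be 5, hence t₅ = 5.
The 6 still-open variables draw from only 6 values {1, 2, 3, 6, 7, 8}, so each is used; only t₁ can be 6, hence t₁ = 6.
The 5 still-open variables draw from only 5 values {1, 2, 3, 7, 8}, so each is used; only t₆ can be 3, hence t₆ = 3.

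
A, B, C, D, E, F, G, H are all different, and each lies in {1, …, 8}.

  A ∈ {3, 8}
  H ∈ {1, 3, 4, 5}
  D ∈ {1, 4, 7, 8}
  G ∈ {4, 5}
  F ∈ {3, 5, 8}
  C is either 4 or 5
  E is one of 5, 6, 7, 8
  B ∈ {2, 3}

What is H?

1

The 8 variables draw from only 8 values {1, 2, 3, 4, 5, 6, 7, 8}, so each is used; only B can be 2, hence B = 2.
Among the 7 still-open variables, 6 fits only E (and all 7 values in {1, 3, 4, 5, 6, 7, 8} must be used), so E = 6.
The 6 still-open variables together cover exactly {1, 3, 4, 5, 7, 8} — 6 values for 6 variables — and 7 appears only in D's list, so D = 7.
The 5 still-open variables together cover exactly {1, 3, 4, 5, 8} — 5 values for 5 variables — and 1 appears only in H's list, so H = 1.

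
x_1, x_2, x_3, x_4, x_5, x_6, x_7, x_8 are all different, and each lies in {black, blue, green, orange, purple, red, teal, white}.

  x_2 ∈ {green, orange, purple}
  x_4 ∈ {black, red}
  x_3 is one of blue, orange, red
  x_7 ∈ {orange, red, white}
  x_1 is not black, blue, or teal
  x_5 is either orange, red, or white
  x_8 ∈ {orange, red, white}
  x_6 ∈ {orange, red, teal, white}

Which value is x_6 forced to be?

teal

Among the 8 variables, black fits only x_4 (and all 8 values in {black, blue, green, orange, purple, red, teal, white} must be used), so x_4 = black.
The 7 still-open variables together cover exactly {blue, green, orange, purple, red, teal, white} — 7 values for 7 variables — and blue appears only in x_3's list, so x_3 = blue.
Among the 6 still-open variables, teal fits only x_6 (and all 6 values in {green, orange, purple, red, teal, white} must be used), so x_6 = teal.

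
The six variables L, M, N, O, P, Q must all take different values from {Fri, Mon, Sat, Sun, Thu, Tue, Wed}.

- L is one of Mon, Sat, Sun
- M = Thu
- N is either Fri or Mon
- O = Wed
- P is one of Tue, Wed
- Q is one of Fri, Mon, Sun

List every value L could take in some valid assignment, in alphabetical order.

M's domain is down to {Thu}, so M = Thu.
O's domain is down to {Wed}, so O = Wed. So P can't be Wed.
P's domain is down to {Tue}, so P = Tue.
No further eliminations apply; L can still be any of Mon, Sat, Sun.

Mon, Sat, Sun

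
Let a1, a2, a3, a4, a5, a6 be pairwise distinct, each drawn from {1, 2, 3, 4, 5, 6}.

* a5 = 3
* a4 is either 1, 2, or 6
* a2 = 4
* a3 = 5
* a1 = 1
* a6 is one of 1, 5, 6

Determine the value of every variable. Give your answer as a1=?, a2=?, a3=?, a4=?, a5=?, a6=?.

a1's domain is down to {1}, so a1 = 1. Eliminate 1 elsewhere: a4, a6.
a2 has just one choice, so a2 = 4.
a3 must be 5 (only option left). So a6 can't be 5.
a5 must be 3 (only option left).
a6's domain is down to {6}, so a6 = 6. Eliminate 6 elsewhere: a4.
a4's domain is down to {2}, so a4 = 2.

a1=1, a2=4, a3=5, a4=2, a5=3, a6=6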